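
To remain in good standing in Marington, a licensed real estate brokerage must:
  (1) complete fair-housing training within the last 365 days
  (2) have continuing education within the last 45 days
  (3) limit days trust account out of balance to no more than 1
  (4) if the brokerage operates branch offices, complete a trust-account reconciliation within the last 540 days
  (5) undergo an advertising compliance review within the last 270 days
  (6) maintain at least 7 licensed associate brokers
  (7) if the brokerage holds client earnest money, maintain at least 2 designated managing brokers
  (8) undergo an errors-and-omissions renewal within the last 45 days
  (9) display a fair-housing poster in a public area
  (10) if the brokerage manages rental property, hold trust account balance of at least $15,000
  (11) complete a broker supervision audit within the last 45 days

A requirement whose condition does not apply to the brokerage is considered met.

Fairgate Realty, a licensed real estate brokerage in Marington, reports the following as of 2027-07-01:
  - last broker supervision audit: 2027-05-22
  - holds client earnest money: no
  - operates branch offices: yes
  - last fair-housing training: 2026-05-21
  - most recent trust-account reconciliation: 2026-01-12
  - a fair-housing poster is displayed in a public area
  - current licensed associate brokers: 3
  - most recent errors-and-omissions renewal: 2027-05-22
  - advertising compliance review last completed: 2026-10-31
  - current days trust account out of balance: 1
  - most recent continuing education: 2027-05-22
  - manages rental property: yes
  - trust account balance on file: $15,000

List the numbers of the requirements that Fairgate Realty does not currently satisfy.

1. fair-housing training 406 days ago vs limit 365 → not met
2. continuing education 40 days ago vs limit 45 → met
3. days trust account out of balance 1 ≤ 1 → met
4. condition 'operates branch offices' holds; trust-account reconciliation 535 days ago vs limit 540 → met
5. advertising compliance review 243 days ago vs limit 270 → met
6. licensed associate brokers 3 < 7 → not met
7. condition 'holds client earnest money' does not hold → requirement n/a → met
8. errors-and-omissions renewal 40 days ago vs limit 45 → met
9. fair-housing poster present → met
10. condition 'manages rental property' holds; trust account balance $15,000 ≥ $15,000 → met
11. broker supervision audit 40 days ago vs limit 45 → met
Not met: 1, 6

1, 6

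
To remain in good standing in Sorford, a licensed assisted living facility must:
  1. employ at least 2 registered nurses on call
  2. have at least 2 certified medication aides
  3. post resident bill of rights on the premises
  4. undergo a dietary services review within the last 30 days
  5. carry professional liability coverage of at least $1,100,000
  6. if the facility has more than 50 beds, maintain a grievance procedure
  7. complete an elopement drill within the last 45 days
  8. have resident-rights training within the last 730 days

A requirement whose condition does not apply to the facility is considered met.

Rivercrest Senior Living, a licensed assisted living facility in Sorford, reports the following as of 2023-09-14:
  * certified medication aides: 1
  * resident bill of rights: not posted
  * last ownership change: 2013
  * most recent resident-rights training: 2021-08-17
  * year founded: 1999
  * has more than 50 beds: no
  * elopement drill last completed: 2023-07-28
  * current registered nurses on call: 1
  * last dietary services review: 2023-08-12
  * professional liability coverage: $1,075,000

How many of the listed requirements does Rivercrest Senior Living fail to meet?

1. registered nurses on call 1 < 2 → not met
2. certified medication aides 1 < 2 → not met
3. resident bill of rights absent → not met
4. dietary services review 33 days ago vs limit 30 → not met
5. professional liability coverage $1,075,000 < $1,100,000 → not met
6. condition 'has more than 50 beds' does not hold → requirement n/a → met
7. elopement drill 48 days ago vs limit 45 → not met
8. resident-rights training 758 days ago vs limit 730 → not met
Not met: 7 of 8

7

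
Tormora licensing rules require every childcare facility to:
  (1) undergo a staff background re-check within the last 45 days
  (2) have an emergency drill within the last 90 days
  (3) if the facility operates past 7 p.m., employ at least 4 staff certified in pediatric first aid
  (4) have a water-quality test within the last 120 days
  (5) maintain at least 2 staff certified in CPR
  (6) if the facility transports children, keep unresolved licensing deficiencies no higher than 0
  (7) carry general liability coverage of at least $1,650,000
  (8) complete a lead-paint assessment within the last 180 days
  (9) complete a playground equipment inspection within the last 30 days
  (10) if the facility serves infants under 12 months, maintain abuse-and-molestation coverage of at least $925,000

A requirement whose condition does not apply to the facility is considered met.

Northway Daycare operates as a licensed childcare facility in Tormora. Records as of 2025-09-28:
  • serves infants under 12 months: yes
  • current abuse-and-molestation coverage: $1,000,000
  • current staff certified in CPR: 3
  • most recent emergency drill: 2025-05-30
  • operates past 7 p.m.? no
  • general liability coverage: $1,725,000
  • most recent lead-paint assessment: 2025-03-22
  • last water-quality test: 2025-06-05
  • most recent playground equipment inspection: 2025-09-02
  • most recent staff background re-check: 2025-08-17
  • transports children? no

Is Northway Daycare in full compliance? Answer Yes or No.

1. staff background re-check 42 days ago vs limit 45 → met
2. emergency drill 121 days ago vs limit 90 → not met
3. condition 'operates past 7 p.m.' does not hold → requirement n/a → met
4. water-quality test 115 days ago vs limit 120 → met
5. staff certified in CPR 3 ≥ 2 → met
6. condition 'transports children' does not hold → requirement n/a → met
7. general liability coverage $1,725,000 ≥ $1,650,000 → met
8. lead-paint assessment 190 days ago vs limit 180 → not met
9. playground equipment inspection 26 days ago vs limit 30 → met
10. condition 'serves infants under 12 months' holds; abuse-and-molestation coverage $1,000,000 ≥ $925,000 → met
Not met: 2, 8

No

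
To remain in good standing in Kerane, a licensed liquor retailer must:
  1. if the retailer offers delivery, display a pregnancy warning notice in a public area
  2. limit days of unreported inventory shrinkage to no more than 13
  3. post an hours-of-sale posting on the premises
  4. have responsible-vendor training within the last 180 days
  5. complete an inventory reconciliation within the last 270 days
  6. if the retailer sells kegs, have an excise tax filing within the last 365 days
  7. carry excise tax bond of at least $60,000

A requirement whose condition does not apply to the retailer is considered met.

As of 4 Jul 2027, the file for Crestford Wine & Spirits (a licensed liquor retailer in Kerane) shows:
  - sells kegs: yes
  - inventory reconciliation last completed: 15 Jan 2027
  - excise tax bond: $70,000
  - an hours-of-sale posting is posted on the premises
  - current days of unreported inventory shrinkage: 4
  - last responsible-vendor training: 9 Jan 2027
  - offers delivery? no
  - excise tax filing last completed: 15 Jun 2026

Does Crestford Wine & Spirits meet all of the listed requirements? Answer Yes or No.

1. condition 'offers delivery' does not hold → requirement n/a → met
2. days of unreported inventory shrinkage 4 ≤ 13 → met
3. hours-of-sale posting present → met
4. responsible-vendor training 176 days ago vs limit 180 → met
5. inventory reconciliation 170 days ago vs limit 270 → met
6. condition 'sells kegs' holds; excise tax filing 384 days ago vs limit 365 → not met
7. excise tax bond $70,000 ≥ $60,000 → met
Not met: 6

No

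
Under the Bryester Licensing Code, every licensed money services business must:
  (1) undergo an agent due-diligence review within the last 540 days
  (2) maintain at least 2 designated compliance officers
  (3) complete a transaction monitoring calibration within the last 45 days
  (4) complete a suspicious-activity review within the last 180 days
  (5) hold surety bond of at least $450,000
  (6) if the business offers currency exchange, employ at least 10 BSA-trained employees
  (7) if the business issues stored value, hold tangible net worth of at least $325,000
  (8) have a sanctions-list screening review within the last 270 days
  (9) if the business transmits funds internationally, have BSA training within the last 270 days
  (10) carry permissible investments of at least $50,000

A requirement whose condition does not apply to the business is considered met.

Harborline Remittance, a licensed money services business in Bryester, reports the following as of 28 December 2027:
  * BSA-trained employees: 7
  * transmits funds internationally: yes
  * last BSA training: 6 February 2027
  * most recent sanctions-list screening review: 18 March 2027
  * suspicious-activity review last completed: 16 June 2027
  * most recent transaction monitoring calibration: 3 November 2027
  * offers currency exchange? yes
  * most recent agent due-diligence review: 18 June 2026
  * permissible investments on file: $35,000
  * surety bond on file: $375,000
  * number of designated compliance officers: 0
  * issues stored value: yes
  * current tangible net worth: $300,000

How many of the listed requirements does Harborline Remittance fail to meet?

10

1. agent due-diligence review 558 days ago vs limit 540 → not met
2. designated compliance officers 0 < 2 → not met
3. transaction monitoring calibration 55 days ago vs limit 45 → not met
4. suspicious-activity review 195 days ago vs limit 180 → not met
5. surety bond $375,000 < $450,000 → not met
6. condition 'offers currency exchange' holds; BSA-trained employees 7 < 10 → not met
7. condition 'issues stored value' holds; tangible net worth $300,000 < $325,000 → not met
8. sanctions-list screening review 285 days ago vs limit 270 → not met
9. condition 'transmits funds internationally' holds; BSA training 325 days ago vs limit 270 → not met
10. permissible investments $35,000 < $50,000 → not met
Not met: 10 of 10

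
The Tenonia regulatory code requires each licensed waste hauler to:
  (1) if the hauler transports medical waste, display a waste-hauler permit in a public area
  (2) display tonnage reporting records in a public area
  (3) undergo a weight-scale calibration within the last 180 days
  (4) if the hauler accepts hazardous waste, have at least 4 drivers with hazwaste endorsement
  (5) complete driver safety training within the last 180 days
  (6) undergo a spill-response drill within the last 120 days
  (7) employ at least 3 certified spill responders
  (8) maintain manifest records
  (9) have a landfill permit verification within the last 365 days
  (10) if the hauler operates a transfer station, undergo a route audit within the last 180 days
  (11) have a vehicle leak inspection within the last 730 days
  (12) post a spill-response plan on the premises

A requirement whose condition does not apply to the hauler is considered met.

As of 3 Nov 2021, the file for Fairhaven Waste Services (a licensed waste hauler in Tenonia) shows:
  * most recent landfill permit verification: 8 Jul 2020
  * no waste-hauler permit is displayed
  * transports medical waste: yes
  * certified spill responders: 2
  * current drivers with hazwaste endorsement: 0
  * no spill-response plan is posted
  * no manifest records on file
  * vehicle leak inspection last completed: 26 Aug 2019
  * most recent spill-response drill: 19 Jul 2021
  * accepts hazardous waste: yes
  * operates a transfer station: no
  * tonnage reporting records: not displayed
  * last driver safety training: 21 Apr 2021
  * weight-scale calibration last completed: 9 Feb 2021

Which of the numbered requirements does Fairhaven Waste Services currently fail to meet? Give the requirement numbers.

1. condition 'transports medical waste' holds; waste-hauler permit absent → not met
2. tonnage reporting records absent → not met
3. weight-scale calibration 267 days ago vs limit 180 → not met
4. condition 'accepts hazardous waste' holds; drivers with hazwaste endorsement 0 < 4 → not met
5. driver safety training 196 days ago vs limit 180 → not met
6. spill-response drill 107 days ago vs limit 120 → met
7. certified spill responders 2 < 3 → not met
8. manifest records absent → not met
9. landfill permit verification 483 days ago vs limit 365 → not met
10. condition 'operates a transfer station' does not hold → requirement n/a → met
11. vehicle leak inspection 800 days ago vs limit 730 → not met
12. spill-response plan absent → not met
Not met: 1, 2, 3, 4, 5, 7, 8, 9, 11, 12

1, 2, 3, 4, 5, 7, 8, 9, 11, 12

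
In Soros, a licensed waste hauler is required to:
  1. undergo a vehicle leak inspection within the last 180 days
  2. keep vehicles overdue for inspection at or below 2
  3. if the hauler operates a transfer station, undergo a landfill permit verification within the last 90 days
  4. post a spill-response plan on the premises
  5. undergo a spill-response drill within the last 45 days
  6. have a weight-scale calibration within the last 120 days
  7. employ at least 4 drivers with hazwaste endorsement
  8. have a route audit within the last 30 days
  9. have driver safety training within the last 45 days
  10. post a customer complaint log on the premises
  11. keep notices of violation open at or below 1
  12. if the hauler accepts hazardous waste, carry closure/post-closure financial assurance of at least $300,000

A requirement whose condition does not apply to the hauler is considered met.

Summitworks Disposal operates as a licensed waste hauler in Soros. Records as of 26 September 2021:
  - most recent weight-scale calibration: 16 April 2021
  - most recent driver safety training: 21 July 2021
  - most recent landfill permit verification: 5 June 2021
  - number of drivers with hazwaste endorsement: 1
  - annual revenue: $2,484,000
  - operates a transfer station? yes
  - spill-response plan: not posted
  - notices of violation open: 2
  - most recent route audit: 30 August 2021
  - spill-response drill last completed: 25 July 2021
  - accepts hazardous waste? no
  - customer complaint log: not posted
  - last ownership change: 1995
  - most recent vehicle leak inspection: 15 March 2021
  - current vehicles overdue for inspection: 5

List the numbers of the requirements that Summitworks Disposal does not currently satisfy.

1, 2, 3, 4, 5, 6, 7, 9, 10, 11

1. vehicle leak inspection 195 days ago vs limit 180 → not met
2. vehicles overdue for inspection 5 > 2 → not met
3. condition 'operates a transfer station' holds; landfill permit verification 113 days ago vs limit 90 → not met
4. spill-response plan absent → not met
5. spill-response drill 63 days ago vs limit 45 → not met
6. weight-scale calibration 163 days ago vs limit 120 → not met
7. drivers with hazwaste endorsement 1 < 4 → not met
8. route audit 27 days ago vs limit 30 → met
9. driver safety training 67 days ago vs limit 45 → not met
10. customer complaint log absent → not met
11. notices of violation open 2 > 1 → not met
12. condition 'accepts hazardous waste' does not hold → requirement n/a → met
Not met: 1, 2, 3, 4, 5, 6, 7, 9, 10, 11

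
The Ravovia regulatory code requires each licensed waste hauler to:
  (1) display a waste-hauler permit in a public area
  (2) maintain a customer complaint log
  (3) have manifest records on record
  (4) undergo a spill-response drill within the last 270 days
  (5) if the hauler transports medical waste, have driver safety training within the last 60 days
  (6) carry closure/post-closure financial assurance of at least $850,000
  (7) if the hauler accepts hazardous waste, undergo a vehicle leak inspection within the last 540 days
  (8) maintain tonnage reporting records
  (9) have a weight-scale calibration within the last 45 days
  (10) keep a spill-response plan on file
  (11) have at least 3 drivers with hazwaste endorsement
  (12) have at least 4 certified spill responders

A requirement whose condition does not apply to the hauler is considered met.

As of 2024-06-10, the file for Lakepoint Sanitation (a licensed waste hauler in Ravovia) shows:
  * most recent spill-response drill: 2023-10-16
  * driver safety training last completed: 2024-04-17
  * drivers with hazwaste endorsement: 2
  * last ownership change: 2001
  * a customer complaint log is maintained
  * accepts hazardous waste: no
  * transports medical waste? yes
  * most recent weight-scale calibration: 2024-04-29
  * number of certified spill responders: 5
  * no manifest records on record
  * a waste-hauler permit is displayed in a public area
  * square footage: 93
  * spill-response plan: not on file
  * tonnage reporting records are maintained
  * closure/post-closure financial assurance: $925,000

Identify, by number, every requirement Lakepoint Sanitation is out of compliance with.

1. waste-hauler permit present → met
2. customer complaint log present → met
3. manifest records absent → not met
4. spill-response drill 238 days ago vs limit 270 → met
5. condition 'transports medical waste' holds; driver safety training 54 days ago vs limit 60 → met
6. closure/post-closure financial assurance $925,000 ≥ $850,000 → met
7. condition 'accepts hazardous waste' does not hold → requirement n/a → met
8. tonnage reporting records present → met
9. weight-scale calibration 42 days ago vs limit 45 → met
10. spill-response plan absent → not met
11. drivers with hazwaste endorsement 2 < 3 → not met
12. certified spill responders 5 ≥ 4 → met
Not met: 3, 10, 11

3, 10, 11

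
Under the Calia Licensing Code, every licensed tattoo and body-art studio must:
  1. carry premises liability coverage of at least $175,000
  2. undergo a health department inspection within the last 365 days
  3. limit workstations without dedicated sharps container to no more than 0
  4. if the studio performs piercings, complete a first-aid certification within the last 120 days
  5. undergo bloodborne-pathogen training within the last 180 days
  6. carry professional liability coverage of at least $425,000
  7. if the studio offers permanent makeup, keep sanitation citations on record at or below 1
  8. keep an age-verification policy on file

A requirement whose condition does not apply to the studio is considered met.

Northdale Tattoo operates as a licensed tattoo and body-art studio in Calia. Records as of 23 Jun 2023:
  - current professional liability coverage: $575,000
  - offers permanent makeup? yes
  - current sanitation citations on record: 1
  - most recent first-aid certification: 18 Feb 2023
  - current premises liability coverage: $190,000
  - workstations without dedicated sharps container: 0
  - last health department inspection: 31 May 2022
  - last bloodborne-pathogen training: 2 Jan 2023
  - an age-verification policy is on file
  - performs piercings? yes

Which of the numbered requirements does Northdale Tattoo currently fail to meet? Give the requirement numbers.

2, 4

1. premises liability coverage $190,000 ≥ $175,000 → met
2. health department inspection 388 days ago vs limit 365 → not met
3. workstations without dedicated sharps container 0 ≤ 0 → met
4. condition 'performs piercings' holds; first-aid certification 125 days ago vs limit 120 → not met
5. bloodborne-pathogen training 172 days ago vs limit 180 → met
6. professional liability coverage $575,000 ≥ $425,000 → met
7. condition 'offers permanent makeup' holds; sanitation citations on record 1 ≤ 1 → met
8. age-verification policy present → met
Not met: 2, 4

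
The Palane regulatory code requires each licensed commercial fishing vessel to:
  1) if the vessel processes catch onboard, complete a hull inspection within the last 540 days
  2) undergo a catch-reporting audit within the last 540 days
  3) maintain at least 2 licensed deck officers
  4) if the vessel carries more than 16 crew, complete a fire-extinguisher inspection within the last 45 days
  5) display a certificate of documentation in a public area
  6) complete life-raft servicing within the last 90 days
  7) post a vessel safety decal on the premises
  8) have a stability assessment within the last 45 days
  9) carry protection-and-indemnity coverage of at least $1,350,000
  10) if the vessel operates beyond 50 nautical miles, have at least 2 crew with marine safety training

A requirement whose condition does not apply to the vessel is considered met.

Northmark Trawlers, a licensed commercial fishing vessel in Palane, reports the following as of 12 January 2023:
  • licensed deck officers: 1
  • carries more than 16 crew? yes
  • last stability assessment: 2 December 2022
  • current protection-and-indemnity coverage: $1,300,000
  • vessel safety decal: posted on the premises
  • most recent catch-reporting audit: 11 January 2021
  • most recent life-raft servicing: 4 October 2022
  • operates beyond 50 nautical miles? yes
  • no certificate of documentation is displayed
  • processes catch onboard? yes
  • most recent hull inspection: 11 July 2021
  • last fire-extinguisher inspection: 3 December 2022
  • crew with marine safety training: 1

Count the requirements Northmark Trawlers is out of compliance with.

7

1. condition 'processes catch onboard' holds; hull inspection 550 days ago vs limit 540 → not met
2. catch-reporting audit 731 days ago vs limit 540 → not met
3. licensed deck officers 1 < 2 → not met
4. condition 'carries more than 16 crew' holds; fire-extinguisher inspection 40 days ago vs limit 45 → met
5. certificate of documentation absent → not met
6. life-raft servicing 100 days ago vs limit 90 → not met
7. vessel safety decal present → met
8. stability assessment 41 days ago vs limit 45 → met
9. protection-and-indemnity coverage $1,300,000 < $1,350,000 → not met
10. condition 'operates beyond 50 nautical miles' holds; crew with marine safety training 1 < 2 → not met
Not met: 7 of 10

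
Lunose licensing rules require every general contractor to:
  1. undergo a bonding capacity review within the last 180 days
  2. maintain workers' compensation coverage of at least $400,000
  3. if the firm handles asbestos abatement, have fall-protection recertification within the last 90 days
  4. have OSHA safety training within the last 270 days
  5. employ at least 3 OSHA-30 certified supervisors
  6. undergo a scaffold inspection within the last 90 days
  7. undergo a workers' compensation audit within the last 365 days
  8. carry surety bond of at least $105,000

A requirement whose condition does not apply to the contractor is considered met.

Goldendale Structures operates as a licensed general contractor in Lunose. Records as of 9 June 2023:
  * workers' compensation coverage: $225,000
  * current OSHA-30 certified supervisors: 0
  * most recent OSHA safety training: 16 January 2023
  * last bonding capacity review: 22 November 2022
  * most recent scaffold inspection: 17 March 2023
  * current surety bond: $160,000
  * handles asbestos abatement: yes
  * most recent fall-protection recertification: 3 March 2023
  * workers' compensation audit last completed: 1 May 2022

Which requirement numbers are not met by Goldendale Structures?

1, 2, 3, 5, 7

1. bonding capacity review 199 days ago vs limit 180 → not met
2. workers' compensation coverage $225,000 < $400,000 → not met
3. condition 'handles asbestos abatement' holds; fall-protection recertification 98 days ago vs limit 90 → not met
4. OSHA safety training 144 days ago vs limit 270 → met
5. OSHA-30 certified supervisors 0 < 3 → not met
6. scaffold inspection 84 days ago vs limit 90 → met
7. workers' compensation audit 404 days ago vs limit 365 → not met
8. surety bond $160,000 ≥ $105,000 → met
Not met: 1, 2, 3, 5, 7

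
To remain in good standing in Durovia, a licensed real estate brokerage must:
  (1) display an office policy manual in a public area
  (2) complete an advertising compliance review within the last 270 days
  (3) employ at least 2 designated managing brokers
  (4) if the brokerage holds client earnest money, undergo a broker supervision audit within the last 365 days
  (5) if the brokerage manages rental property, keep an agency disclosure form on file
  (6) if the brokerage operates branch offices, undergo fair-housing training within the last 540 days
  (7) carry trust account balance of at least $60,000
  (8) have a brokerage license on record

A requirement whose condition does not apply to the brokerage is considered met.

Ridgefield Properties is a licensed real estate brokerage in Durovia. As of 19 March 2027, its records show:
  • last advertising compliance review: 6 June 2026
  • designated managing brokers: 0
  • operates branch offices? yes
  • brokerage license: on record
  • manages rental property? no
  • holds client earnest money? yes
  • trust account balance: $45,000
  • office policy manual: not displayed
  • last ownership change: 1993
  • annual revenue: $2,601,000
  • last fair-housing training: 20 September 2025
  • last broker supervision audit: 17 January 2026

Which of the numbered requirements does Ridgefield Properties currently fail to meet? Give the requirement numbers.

1, 2, 3, 4, 6, 7

1. office policy manual absent → not met
2. advertising compliance review 286 days ago vs limit 270 → not met
3. designated managing brokers 0 < 2 → not met
4. condition 'holds client earnest money' holds; broker supervision audit 426 days ago vs limit 365 → not met
5. condition 'manages rental property' does not hold → requirement n/a → met
6. condition 'operates branch offices' holds; fair-housing training 545 days ago vs limit 540 → not met
7. trust account balance $45,000 < $60,000 → not met
8. brokerage license present → met
Not met: 1, 2, 3, 4, 6, 7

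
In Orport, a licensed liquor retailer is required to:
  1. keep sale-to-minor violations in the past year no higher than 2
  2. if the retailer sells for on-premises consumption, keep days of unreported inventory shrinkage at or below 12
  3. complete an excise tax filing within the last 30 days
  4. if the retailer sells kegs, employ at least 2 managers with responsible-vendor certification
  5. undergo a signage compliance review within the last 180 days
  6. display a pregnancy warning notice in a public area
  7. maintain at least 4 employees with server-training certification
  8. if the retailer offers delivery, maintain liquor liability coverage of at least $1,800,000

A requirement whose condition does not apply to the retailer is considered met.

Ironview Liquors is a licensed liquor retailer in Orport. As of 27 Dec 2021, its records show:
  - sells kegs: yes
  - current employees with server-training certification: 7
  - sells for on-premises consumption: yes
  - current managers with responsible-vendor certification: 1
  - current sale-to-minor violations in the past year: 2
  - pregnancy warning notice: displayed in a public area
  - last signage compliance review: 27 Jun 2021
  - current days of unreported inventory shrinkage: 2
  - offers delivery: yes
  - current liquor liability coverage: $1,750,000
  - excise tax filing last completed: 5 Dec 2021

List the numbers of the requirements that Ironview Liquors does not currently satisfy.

1. sale-to-minor violations in the past year 2 ≤ 2 → met
2. condition 'sells for on-premises consumption' holds; days of unreported inventory shrinkage 2 ≤ 12 → met
3. excise tax filing 22 days ago vs limit 30 → met
4. condition 'sells kegs' holds; managers with responsible-vendor certification 1 < 2 → not met
5. signage compliance review 183 days ago vs limit 180 → not met
6. pregnancy warning notice present → met
7. employees with server-training certification 7 ≥ 4 → met
8. condition 'offers delivery' holds; liquor liability coverage $1,750,000 < $1,800,000 → not met
Not met: 4, 5, 8

4, 5, 8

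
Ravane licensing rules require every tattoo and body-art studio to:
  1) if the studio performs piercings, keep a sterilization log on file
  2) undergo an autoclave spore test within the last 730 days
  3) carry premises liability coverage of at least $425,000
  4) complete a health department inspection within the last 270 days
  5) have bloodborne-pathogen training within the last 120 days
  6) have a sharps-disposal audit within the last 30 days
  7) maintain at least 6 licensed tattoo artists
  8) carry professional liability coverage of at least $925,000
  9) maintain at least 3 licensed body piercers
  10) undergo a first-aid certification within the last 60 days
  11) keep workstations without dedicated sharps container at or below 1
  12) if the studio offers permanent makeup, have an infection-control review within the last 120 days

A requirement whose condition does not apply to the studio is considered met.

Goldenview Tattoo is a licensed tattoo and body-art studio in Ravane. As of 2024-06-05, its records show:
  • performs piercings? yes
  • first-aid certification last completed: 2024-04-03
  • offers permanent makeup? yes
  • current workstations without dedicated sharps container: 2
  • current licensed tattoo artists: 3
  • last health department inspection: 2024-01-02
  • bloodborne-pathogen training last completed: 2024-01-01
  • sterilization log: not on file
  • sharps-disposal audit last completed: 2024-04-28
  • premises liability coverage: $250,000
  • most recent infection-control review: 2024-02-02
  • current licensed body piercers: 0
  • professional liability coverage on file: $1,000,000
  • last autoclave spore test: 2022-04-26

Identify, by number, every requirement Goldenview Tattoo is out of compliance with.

1. condition 'performs piercings' holds; sterilization log absent → not met
2. autoclave spore test 771 days ago vs limit 730 → not met
3. premises liability coverage $250,000 < $425,000 → not met
4. health department inspection 155 days ago vs limit 270 → met
5. bloodborne-pathogen training 156 days ago vs limit 120 → not met
6. sharps-disposal audit 38 days ago vs limit 30 → not met
7. licensed tattoo artists 3 < 6 → not met
8. professional liability coverage $1,000,000 ≥ $925,000 → met
9. licensed body piercers 0 < 3 → not met
10. first-aid certification 63 days ago vs limit 60 → not met
11. workstations without dedicated sharps container 2 > 1 → not met
12. condition 'offers permanent makeup' holds; infection-control review 124 days ago vs limit 120 → not met
Not met: 1, 2, 3, 5, 6, 7, 9, 10, 11, 12

1, 2, 3, 5, 6, 7, 9, 10, 11, 12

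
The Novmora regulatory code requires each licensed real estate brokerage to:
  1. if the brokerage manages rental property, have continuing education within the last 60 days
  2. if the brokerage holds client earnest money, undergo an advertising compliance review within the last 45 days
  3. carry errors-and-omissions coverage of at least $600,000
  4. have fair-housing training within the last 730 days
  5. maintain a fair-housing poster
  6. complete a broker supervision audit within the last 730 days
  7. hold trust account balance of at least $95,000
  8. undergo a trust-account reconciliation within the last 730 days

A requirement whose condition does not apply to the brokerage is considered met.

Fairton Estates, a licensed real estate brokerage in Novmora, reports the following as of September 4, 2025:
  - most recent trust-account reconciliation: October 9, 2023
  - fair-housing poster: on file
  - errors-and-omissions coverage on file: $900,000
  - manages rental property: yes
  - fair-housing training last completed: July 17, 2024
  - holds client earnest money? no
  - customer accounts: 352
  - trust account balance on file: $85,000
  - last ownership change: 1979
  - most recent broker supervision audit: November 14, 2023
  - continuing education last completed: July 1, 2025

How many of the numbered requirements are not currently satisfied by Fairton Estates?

1. condition 'manages rental property' holds; continuing education 65 days ago vs limit 60 → not met
2. condition 'holds client earnest money' does not hold → requirement n/a → met
3. errors-and-omissions coverage $900,000 ≥ $600,000 → met
4. fair-housing training 414 days ago vs limit 730 → met
5. fair-housing poster present → met
6. broker supervision audit 660 days ago vs limit 730 → met
7. trust account balance $85,000 < $95,000 → not met
8. trust-account reconciliation 696 days ago vs limit 730 → met
Not met: 2 of 8

2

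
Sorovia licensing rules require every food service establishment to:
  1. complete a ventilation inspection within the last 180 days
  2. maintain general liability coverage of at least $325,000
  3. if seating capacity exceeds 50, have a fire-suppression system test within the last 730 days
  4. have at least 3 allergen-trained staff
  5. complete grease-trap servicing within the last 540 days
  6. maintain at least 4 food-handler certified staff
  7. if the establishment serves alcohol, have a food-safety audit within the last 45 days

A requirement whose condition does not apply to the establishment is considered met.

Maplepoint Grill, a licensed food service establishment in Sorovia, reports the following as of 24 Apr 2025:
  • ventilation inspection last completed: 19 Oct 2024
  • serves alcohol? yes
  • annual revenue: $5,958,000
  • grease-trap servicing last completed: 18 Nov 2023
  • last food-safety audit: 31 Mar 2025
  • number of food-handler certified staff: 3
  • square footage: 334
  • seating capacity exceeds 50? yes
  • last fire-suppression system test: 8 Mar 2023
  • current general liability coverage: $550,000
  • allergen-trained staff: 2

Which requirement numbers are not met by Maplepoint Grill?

1. ventilation inspection 187 days ago vs limit 180 → not met
2. general liability coverage $550,000 ≥ $325,000 → met
3. condition 'seating capacity exceeds 50' holds; fire-suppression system test 778 days ago vs limit 730 → not met
4. allergen-trained staff 2 < 3 → not met
5. grease-trap servicing 523 days ago vs limit 540 → met
6. food-handler certified staff 3 < 4 → not met
7. condition 'serves alcohol' holds; food-safety audit 24 days ago vs limit 45 → met
Not met: 1, 3, 4, 6

1, 3, 4, 6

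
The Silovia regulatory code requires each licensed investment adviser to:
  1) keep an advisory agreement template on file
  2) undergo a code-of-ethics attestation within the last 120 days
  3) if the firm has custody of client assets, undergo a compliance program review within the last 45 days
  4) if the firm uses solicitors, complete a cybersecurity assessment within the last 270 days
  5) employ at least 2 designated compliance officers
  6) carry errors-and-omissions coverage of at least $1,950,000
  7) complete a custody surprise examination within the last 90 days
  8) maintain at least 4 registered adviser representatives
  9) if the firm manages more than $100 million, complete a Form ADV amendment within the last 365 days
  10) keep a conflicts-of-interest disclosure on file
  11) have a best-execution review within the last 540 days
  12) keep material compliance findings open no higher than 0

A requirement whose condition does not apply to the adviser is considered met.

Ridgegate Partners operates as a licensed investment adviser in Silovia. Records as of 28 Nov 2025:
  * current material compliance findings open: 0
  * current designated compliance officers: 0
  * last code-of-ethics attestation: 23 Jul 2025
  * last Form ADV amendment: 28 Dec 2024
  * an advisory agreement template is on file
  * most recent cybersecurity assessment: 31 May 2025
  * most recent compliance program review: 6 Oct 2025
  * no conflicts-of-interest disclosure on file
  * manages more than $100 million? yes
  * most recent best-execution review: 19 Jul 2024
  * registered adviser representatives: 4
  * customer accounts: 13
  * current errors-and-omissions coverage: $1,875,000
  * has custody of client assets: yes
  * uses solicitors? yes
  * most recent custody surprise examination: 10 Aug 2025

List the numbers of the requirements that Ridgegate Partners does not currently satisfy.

1. advisory agreement template present → met
2. code-of-ethics attestation 128 days ago vs limit 120 → not met
3. condition 'has custody of client assets' holds; compliance program review 53 days ago vs limit 45 → not met
4. condition 'uses solicitors' holds; cybersecurity assessment 181 days ago vs limit 270 → met
5. designated compliance officers 0 < 2 → not met
6. errors-and-omissions coverage $1,875,000 < $1,950,000 → not met
7. custody surprise examination 110 days ago vs limit 90 → not met
8. registered adviser representatives 4 ≥ 4 → met
9. condition 'manages more than $100 million' holds; Form ADV amendment 335 days ago vs limit 365 → met
10. conflicts-of-interest disclosure absent → not met
11. best-execution review 497 days ago vs limit 540 → met
12. material compliance findings open 0 ≤ 0 → met
Not met: 2, 3, 5, 6, 7, 10

2, 3, 5, 6, 7, 10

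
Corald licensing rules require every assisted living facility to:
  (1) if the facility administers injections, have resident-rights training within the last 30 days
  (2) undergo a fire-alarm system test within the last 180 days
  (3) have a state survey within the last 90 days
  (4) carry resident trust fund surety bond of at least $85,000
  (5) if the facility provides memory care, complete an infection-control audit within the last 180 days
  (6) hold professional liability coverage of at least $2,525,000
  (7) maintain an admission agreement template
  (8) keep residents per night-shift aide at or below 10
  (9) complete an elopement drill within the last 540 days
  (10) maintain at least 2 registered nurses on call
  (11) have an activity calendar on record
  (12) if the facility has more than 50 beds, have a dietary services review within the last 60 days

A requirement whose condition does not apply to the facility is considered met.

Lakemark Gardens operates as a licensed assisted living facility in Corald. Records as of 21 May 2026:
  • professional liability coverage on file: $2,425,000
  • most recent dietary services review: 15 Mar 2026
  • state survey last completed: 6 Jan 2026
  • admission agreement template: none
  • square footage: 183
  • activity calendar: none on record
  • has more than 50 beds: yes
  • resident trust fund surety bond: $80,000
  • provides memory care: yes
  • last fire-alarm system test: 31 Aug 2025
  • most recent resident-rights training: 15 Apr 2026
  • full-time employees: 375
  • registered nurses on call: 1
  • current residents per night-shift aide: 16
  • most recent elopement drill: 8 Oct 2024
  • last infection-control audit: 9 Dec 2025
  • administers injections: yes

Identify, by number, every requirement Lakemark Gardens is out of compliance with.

1, 2, 3, 4, 6, 7, 8, 9, 10, 11, 12

1. condition 'administers injections' holds; resident-rights training 36 days ago vs limit 30 → not met
2. fire-alarm system test 263 days ago vs limit 180 → not met
3. state survey 135 days ago vs limit 90 → not met
4. resident trust fund surety bond $80,000 < $85,000 → not met
5. condition 'provides memory care' holds; infection-control audit 163 days ago vs limit 180 → met
6. professional liability coverage $2,425,000 < $2,525,000 → not met
7. admission agreement template absent → not met
8. residents per night-shift aide 16 > 10 → not met
9. elopement drill 590 days ago vs limit 540 → not met
10. registered nurses on call 1 < 2 → not met
11. activity calendar absent → not met
12. condition 'has more than 50 beds' holds; dietary services review 67 days ago vs limit 60 → not met
Not met: 1, 2, 3, 4, 6, 7, 8, 9, 10, 11, 12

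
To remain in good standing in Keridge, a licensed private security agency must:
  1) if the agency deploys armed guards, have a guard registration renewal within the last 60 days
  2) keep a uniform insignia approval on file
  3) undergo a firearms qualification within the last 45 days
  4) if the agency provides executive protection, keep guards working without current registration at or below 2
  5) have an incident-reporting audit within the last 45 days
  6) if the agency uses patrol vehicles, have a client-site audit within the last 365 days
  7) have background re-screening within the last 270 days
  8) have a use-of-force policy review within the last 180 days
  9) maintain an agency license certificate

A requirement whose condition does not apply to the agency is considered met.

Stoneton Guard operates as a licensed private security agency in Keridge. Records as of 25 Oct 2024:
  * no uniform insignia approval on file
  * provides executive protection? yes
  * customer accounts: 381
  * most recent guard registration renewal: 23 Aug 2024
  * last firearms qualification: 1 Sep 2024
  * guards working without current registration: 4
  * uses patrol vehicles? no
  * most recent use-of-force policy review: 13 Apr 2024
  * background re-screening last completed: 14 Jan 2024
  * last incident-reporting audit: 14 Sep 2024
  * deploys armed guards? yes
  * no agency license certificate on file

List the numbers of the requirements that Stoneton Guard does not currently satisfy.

1, 2, 3, 4, 7, 8, 9

1. condition 'deploys armed guards' holds; guard registration renewal 63 days ago vs limit 60 → not met
2. uniform insignia approval absent → not met
3. firearms qualification 54 days ago vs limit 45 → not met
4. condition 'provides executive protection' holds; guards working without current registration 4 > 2 → not met
5. incident-reporting audit 41 days ago vs limit 45 → met
6. condition 'uses patrol vehicles' does not hold → requirement n/a → met
7. background re-screening 285 days ago vs limit 270 → not met
8. use-of-force policy review 195 days ago vs limit 180 → not met
9. agency license certificate absent → not met
Not met: 1, 2, 3, 4, 7, 8, 9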